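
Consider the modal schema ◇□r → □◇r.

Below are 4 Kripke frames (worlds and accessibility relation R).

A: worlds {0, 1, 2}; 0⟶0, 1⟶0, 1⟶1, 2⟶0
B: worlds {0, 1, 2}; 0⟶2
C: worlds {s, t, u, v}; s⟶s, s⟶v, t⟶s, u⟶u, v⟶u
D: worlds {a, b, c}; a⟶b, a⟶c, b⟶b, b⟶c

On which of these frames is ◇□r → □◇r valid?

The schema corresponds to convergence: ∀x ∀y ∀z (Rxy ∧ Rxz → ∃w (Ryw ∧ Rzw)).
A: ✓.
B: fails — R02 and R02 but 2 and 2 have no common successor.
C: fails — Rsv and Rss but v and s have no common successor.
D: fails — Rac and Rac but c and c have no common successor.

A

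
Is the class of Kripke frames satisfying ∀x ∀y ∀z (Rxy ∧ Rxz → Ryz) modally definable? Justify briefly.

Definable; ◇p → □◇p defines it

The condition is the Euclidean property. A defining modal formula is ◇p → □◇p.
Suppose ◇p→□◇p is valid. Take Rxy, Rxz and set V(p)={y}. Then ◇p at x, so □◇p at x, so ◇p at z, so some w with Rzw has p; w=y, i.e. Rzy. By symmetry of the argument, Ryz.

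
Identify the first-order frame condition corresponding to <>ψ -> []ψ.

This schema is the CD axiom.
Its frame correspondent is partial functionality — forall x forall y forall z (Rxy & Rxz -> y = z).

partial functionality: forall x forall y forall z (Rxy & Rxz -> y = z)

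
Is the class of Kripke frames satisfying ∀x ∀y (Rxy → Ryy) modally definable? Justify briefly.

Definable; □(□q → q) defines it

The condition is shift-reflexivity. A defining modal formula is □(□q → q).
Suppose □(□q→q) is valid. Take Rxy and set V(q)={w : Ryw}. Then at y, □q holds; since □(□q→q) at x, □q→q at y, so q at y, i.e. Ryy.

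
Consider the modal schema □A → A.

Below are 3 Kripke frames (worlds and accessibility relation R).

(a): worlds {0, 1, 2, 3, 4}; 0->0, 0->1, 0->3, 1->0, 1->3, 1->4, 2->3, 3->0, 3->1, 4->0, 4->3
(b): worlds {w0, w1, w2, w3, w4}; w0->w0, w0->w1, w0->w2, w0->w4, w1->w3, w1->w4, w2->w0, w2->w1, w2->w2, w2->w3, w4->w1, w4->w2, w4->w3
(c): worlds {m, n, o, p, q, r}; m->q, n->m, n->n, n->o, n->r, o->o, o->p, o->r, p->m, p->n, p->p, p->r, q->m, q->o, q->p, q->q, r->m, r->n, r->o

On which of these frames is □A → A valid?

none

The schema corresponds to reflexivity: ∀x Rxx.
(a): fails — world 1 does not see itself.
(b): fails — world w1 does not see itself.
(c): fails — world m does not see itself.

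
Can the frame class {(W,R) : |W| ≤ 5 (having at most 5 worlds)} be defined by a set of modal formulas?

No — not modally definable

If a class were modally definable it would be closed under disjoint unions (Goldblatt–Thomason).
Any modal formula valid on each of 6 disjoint one-world frames is valid on their disjoint union (validity is preserved under disjoint unions). Each one-world frame has |W|=1≤5, but the union has |W|=6.
So no modal formula (or set of formulas) defines exactly the |W|≤5 frames.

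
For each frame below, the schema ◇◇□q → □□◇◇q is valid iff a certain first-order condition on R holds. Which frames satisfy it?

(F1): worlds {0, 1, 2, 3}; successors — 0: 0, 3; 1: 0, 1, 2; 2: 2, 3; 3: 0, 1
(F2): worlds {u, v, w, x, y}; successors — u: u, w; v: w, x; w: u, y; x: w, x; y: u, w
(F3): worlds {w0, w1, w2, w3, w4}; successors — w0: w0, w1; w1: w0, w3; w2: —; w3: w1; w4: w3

This is the axiom for a generalized confluence (Geach) condition; its first-order frame correspondent is ∀x ∀y ∀z ((xR²y ∧ xR²z) → ∃w (yRw ∧ zR²w)).
(F1): holds.
(F2): holds.
(F3): fails — w0R²w3, w0R²w3 but no w with w3Rw and w3R²w.
Valid on: (F1), (F2).

(F1), (F2)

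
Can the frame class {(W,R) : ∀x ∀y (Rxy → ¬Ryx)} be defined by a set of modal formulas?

Any modally definable frame class is closed under surjective bounded morphisms.
The 5-cycle (worlds s,t,u,v,w with s→t→u→v→w→s) is asymmetric. Mapping every world to a single reflexive point • is a surjective bounded morphism, and the reflexive point is not asymmetric (R•• but asymmetry requires ¬R••).
Hence asymmetry is not modally definable.

No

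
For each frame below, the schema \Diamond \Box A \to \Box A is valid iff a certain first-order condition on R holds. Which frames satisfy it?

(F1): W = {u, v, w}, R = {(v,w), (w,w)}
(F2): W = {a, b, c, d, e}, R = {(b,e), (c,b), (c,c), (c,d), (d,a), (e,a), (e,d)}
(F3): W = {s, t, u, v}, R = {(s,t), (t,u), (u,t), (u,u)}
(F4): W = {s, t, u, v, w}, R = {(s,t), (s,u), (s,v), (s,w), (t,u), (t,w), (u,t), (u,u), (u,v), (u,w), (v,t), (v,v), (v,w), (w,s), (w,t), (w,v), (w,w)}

Frame correspondent (Sahlqvist): \forall x \forall y \forall z (Rxy \wedge Rxz \to Ryz) — i.e. the Euclidean property.
(F1): ✓.
(F2): fails — Rbe and Rbe but not Ree.
(F3): fails — Rst and Rst but not Rtt.
(F4): fails — Rsv and Rsu but not Rvu.

(F1)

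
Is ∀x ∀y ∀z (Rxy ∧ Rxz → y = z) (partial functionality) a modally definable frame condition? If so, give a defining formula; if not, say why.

Definable; ◇r → □r defines it

The condition is partial functionality. A defining modal formula is ◇r → □r.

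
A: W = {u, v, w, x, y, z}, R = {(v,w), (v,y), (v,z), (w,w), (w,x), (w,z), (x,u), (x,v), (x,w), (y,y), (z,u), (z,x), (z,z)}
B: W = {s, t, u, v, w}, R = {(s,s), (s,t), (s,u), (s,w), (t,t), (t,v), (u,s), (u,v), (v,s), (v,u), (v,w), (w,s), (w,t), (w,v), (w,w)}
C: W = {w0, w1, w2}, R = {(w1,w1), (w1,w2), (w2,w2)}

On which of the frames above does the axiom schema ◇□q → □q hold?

none

The schema corresponds to the Euclidean property: ∀x ∀y ∀z (Rxy ∧ Rxz → Ryz).
A: fails — Rvz and Rvw but not Rzw.
B: fails — Rsw and Rsu but not Rwu.
C: fails — Rw1w2 and Rw1w1 but not Rw2w1.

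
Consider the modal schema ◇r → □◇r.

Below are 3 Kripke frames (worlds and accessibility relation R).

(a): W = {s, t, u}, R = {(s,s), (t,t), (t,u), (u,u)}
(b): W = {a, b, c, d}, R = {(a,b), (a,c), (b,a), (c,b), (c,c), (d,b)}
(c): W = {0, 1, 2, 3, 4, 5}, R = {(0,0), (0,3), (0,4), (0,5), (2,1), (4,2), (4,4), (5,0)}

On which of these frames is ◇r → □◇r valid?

none

Frame correspondent (Sahlqvist): ∀x ∀y ∀z (Rxy ∧ Rxz → Ryz) — i.e. the Euclidean property.
(a): fails — Rtu and Rtt but not Rut.
(b): fails — Rab and Rab but not Rbb.
(c): fails — R04 and R00 but not R40.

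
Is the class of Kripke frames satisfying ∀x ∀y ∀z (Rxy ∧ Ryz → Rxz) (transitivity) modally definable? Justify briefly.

The condition is transitivity. A defining modal formula is □q → □□q.
Suppose □q→□□q is valid. Take Rxy, Ryz and set V(q)={w : Rxw}. Then □q at x, so □□q at x, so □q at y, so q at z, i.e. Rxz.

Yes, by □q → □□q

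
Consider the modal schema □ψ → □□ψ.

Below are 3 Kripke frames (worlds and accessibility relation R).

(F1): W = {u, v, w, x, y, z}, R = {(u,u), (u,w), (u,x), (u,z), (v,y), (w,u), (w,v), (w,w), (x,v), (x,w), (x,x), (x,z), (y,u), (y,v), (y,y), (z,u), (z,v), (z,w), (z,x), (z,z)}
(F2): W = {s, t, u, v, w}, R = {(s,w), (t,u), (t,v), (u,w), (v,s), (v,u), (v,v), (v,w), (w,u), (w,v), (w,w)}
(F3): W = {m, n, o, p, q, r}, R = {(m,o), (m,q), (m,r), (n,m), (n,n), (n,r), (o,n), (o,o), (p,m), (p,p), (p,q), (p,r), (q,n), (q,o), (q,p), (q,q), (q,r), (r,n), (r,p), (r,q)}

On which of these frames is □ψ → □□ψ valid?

none

This is the axiom for transitivity; its first-order frame correspondent is ∀x ∀y ∀z (Rxy ∧ Ryz → Rxz).
(F1): fails — Rwv and Rvy but not Rwy.
(F2): fails — Rtv and Rvw but not Rtw.
(F3): fails — Ron and Rnm but not Rom.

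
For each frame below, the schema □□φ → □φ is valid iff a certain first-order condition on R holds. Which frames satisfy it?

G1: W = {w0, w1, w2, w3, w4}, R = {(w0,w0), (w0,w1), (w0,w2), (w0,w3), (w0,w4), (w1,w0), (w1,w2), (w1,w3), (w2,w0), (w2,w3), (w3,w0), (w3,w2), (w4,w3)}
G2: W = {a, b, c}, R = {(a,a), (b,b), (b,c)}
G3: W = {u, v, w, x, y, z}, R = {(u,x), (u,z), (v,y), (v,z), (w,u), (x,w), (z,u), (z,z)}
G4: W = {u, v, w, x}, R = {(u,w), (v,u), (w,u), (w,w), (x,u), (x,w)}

G2

Frame correspondent (Sahlqvist): ∀x ∀y (Rxy → ∃z (Rxz ∧ Rzy)) — i.e. density.
G1: fails — Rw4w3 but no z with Rw4z and Rzw3.
G2: holds.
G3: fails — Rxw but no t with Rxt and Rtw.
G4: fails — Rvu but no z with Rvz and Rzu.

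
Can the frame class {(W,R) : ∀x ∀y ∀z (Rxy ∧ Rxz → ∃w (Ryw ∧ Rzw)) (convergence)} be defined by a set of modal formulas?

Definable; ◇□p → □◇p defines it

The condition is convergence. A defining modal formula is ◇□p → □◇p.
Suppose ◇□p→□◇p is valid. Take Rxy, Rxz and set V(p)={w : Ryw}. Then □p at y so ◇□p at x, so □◇p at x, so ◇p at z, giving w with Rzw and Ryw.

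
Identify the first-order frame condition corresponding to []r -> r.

Reflexivity

Suppose □r→r is valid. At any x set V(r)={w : Rxw}. Then □r holds at x, so r holds at x, i.e. Rxx.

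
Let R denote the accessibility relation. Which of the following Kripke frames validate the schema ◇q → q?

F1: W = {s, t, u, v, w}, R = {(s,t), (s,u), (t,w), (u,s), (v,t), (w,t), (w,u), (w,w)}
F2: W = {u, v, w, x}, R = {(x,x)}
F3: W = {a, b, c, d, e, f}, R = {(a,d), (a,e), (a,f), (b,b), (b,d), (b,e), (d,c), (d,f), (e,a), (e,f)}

F2

This is the axiom for a generalized confluence (Geach) condition; its first-order frame correspondent is ∀x ∀y (xRy → ∃w (y = w ∧ x = w)).
F1: fails — sRt but t ≠ s.
F2: satisfies the condition.
F3: fails — aRd but d ≠ a.
Valid on: F2.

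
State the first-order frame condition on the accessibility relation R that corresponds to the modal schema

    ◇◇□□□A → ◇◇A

This is a Sahlqvist (Geach-type) schema ◇^2□^3A → □^0◇^2A.
First-order correspondent: ∀x ∀y (xR²y → ∃w (yR³w ∧ xR²w)).

∀x ∀y (xR²y → ∃w (yR³w ∧ xR²w))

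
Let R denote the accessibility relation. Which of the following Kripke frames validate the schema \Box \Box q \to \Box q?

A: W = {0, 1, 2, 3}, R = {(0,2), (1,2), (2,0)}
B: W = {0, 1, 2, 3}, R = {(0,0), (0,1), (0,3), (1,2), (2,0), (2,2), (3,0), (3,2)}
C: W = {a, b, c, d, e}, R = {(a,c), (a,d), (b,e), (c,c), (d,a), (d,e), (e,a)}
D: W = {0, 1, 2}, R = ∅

B, D

The schema corresponds to density: \forall x \forall y (Rxy \to \exists z (Rxz \wedge Rzy)).
A: fails — R12 but no z with R1z and Rz2.
B: satisfies the condition.
C: fails — Rde but no z with Rdz and Rze.
D: satisfies the condition.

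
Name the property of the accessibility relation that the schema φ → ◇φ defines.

Replacing φ by ¬φ and contraposing gives the equivalent schema □φ → φ.
Suppose □φ→φ is valid. At any x set V(φ)={w : Rxw}. Then □φ holds at x, so φ holds at x, i.e. Rxx.

reflexivity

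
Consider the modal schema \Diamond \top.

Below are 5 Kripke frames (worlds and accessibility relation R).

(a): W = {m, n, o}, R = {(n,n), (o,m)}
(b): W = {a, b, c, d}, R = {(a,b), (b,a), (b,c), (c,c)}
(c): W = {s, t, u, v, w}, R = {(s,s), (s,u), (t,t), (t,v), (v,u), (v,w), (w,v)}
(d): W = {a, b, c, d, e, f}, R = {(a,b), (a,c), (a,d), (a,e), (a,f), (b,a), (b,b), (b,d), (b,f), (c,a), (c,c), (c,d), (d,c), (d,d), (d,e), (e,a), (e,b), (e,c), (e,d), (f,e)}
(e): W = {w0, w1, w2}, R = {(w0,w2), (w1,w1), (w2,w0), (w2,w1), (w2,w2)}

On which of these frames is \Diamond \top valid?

Frame correspondent (Sahlqvist): \forall x \exists y Rxy — i.e. seriality.
(a): fails — world m has no successor.
(b): fails — world d has no successor.
(c): fails — world u has no successor.
(d): holds.
(e): holds.

(d), (e)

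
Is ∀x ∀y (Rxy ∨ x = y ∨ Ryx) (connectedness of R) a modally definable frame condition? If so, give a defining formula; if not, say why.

No — not modally definable

Modal frame validity is preserved under disjoint unions.
Take 4 disjoint single-world reflexive frames: each is trivially connected, but their disjoint union has 4 worlds with no edge between distinct components, so it is not connected.
So no modal formula (or set of formulas) defines exactly the connected frames.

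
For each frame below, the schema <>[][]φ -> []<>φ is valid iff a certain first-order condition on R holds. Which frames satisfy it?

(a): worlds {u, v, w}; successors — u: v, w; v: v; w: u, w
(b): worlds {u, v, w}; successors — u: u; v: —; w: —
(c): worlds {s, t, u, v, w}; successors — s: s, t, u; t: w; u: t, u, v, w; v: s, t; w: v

(b)

The schema corresponds to a generalized confluence (Geach) condition: forall x forall y forall z ((xRy & xRz) -> exists w (y R^2 w & zRw)).
(a): fails — uRv, uRw but no t with vR²t and wRt.
(b): condition met.
(c): fails — sRt, sRs but no w* with tR²w* and sRw*.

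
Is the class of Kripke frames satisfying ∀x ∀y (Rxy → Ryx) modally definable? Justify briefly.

Definable; p → □◇p defines it

Yes: it is symmetry, defined by the B schema p → □◇p.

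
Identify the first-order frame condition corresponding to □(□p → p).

shift-reflexivity

Suppose □(□p→p) is valid. Take Rxy and set V(p)={w : Ryw}. Then at y, □p holds; since □(□p→p) at x, □p→p at y, so p at y, i.e. Ryy.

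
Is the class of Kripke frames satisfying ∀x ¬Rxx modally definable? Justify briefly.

Any modally definable frame class is closed under surjective bounded morphisms.
The 3-cycle (worlds s,t,u with s→t→u→s) is irreflexive, and the map sending every world to a single reflexive point • is a surjective bounded morphism (forth: every edge maps to (•,•); back: every world has a successor). So any modal formula valid on the 3-cycle is also valid on the reflexive point, which is not irreflexive.
So the class is not modally definable.

Not definable by any modal formula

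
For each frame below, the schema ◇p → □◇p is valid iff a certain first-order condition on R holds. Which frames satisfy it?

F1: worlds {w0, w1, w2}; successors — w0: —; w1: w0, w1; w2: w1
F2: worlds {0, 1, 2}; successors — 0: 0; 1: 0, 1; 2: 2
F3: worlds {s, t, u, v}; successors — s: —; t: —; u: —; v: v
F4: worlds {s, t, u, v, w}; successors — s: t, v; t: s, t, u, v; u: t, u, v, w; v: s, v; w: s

The schema corresponds to the Euclidean property: ∀x ∀y ∀z (Rxy ∧ Rxz → Ryz).
F1: fails — Rw1w0 and Rw1w1 but not Rw0w1.
F2: fails — R10 and R11 but not R01.
F3: condition met.
F4: fails — Rsv and Rst but not Rvt.

F3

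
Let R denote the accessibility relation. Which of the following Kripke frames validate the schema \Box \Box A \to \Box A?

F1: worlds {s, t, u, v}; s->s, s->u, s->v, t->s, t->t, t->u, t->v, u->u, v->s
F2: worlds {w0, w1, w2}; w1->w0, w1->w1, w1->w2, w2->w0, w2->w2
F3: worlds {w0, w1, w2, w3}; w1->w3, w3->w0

This is the axiom for density; its first-order frame correspondent is \forall x \forall y (Rxy \to \exists z (Rxz \wedge Rzy)).
F1: condition met.
F2: condition met.
F3: fails — Rw1w3 but no z with Rw1z and Rzw3.
Valid on: F1, F2.

F1, F2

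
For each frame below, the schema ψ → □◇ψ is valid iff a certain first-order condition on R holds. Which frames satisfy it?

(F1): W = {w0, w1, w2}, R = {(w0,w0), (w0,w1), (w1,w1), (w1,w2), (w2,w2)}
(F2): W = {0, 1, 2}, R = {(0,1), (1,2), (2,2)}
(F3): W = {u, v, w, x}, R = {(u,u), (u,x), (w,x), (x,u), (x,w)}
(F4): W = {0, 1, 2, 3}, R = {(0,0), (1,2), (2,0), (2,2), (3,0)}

This is the axiom for symmetry; its first-order frame correspondent is ∀x ∀y (Rxy → Ryx).
(F1): fails — Rw1w2 but not Rw2w1.
(F2): fails — R12 but not R21.
(F3): holds.
(F4): fails — R12 but not R21.

(F3)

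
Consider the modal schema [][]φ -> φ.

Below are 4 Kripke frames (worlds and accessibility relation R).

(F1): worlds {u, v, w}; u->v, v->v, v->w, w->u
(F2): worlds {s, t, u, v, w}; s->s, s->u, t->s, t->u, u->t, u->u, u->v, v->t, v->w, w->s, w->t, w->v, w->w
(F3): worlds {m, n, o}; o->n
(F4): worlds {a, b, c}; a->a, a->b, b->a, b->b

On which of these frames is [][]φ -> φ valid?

(F2)

The schema corresponds to a generalized confluence (Geach) condition: forall x exists w (x R^2 w & x = w).
(F1): fails — at u but no t with uR²t and u=t.
(F2): ✓.
(F3): fails — at m but no w with mR²w and m=w.
(F4): fails — at c but no w with cR²w and c=w.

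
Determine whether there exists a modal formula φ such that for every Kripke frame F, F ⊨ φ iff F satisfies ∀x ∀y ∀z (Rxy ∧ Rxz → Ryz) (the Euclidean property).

The condition is the Euclidean property. A defining modal formula is ◇r → □◇r.

Yes, by ◇r → □◇r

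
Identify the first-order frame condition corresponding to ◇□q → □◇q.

Suppose ◇□q→□◇q is valid. Take Rxy, Rxz and set V(q)={w : Ryw}. Then □q at y so ◇□q at x, so □◇q at x, so ◇q at z, giving w with Rzw and Ryw.
The converse is a direct semantic check.
So the correspondent is convergence.

convergence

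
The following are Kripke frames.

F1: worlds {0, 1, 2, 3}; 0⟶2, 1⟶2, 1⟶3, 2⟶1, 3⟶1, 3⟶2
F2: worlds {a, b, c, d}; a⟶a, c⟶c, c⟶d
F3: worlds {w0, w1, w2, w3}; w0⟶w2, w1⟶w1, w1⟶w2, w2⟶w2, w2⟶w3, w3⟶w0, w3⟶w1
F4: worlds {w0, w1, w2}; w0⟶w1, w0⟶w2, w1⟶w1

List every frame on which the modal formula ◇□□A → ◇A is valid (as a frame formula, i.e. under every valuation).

Frame correspondent (Sahlqvist): ∀x ∀y (xRy → ∃w (yR²w ∧ xRw)) — i.e. a generalized confluence (Geach) condition.
F1: holds.
F2: fails — cRd but no w with dR²w and cRw.
F3: fails — w3Rw0 but no w with w0R²w and w3Rw.
F4: fails — w0Rw2 but no w with w2R²w and w0Rw.
Valid on: F1.

F1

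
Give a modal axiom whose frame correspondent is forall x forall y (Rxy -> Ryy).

The condition is shift-reflexivity. The T□ schema □(□ψ → ψ) defines it.
Suppose □(□ψ→ψ) is valid. Take Rxy and set V(ψ)={w : Ryw}. Then at y, □ψ holds; since □(□ψ→ψ) at x, □ψ→ψ at y, so ψ at y, i.e. Ryy.

□(□ψ → ψ)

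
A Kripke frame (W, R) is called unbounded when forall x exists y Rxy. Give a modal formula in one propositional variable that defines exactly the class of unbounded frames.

This is seriality; the standard corresponding axiom is D: □ψ → ◇ψ.
Suppose □ψ→◇ψ is valid. At any x set V(ψ)=W. Then □ψ at x, so ◇ψ at x, so x has a successor.

□ψ → ◇ψ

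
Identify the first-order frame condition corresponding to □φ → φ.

This schema is the T axiom.
It corresponds to reflexivity: ∀x Rxx.

Reflexivity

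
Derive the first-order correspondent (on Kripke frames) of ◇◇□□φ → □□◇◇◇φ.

∀x ∀y ∀z ((xR²y ∧ xR²z) → ∃w (yR²w ∧ zR³w))

This is a Sahlqvist (Geach-type) schema ◇^2□^2φ → □^2◇^3φ.
First-order correspondent: ∀x ∀y ∀z ((xR²y ∧ xR²z) → ∃w (yR²w ∧ zR³w)).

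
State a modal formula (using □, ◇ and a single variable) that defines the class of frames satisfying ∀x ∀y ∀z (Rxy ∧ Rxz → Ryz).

The condition is the Euclidean property. The 5 schema ◇r → □◇r defines it.
Suppose ◇r→□◇r is valid. Take Rxy, Rxz and set V(r)={y}. Then ◇r at x, so □◇r at x, so ◇r at z, so some w with Rzw has r; w=y, i.e. Rzy. By symmetry of the argument, Ryz.

◇r → □◇r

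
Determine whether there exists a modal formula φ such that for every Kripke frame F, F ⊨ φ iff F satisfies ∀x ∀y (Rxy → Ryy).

The condition is shift-reflexivity. A defining modal formula is □(□q → q).
Suppose □(□q→q) is valid. Take Rxy and set V(q)={w : Ryw}. Then at y, □q holds; since □(□q→q) at x, □q→q at y, so q at y, i.e. Ryy.

Yes — defined by □(□q → q)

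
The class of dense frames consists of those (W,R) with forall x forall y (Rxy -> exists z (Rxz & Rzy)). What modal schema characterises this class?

This is density; the standard corresponding axiom is C4: □□q → □q.

□□q → □q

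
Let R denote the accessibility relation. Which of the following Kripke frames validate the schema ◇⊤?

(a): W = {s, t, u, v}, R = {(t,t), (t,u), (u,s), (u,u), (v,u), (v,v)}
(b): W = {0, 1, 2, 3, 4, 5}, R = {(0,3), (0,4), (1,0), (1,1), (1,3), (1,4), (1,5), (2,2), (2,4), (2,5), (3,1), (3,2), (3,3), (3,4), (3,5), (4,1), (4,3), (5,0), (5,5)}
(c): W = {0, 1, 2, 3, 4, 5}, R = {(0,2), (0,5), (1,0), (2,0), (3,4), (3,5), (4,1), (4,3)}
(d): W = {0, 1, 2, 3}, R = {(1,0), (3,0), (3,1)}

(b)

This is the axiom for seriality; its first-order frame correspondent is ∀x ∃y Rxy.
(a): fails — world s has no successor.
(b): condition met.
(c): fails — world 5 has no successor.
(d): fails — world 0 has no successor.
Valid on: (b).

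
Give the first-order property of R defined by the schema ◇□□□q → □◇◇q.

This is a Sahlqvist (Geach-type) schema ◇^1□^3q → □^1◇^2q.
Minimal-valuation argument: fix x; take any y with xR^1y and any z with xR^1z. Set V(q) to the set of worlds R-reachable from y in exactly 3 steps. Then □^3q holds at y, so the antecedent holds at x; validity forces ◇^2q at z, giving a w with zR^2w and yR^3w.
First-order correspondent: ∀x ∀y ∀z ((xRy ∧ xRz) → ∃w (yR³w ∧ zR²w)).

∀x ∀y ∀z ((xRy ∧ xRz) → ∃w (yR³w ∧ zR²w))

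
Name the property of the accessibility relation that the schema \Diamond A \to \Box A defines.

Partial functionality

This schema is the CD axiom.
Its frame correspondent is partial functionality — \forall x \forall y \forall z (Rxy \wedge Rxz \to y = z).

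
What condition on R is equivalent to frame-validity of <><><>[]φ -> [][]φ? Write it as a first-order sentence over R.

forall x forall y forall z ((x R^3 y & x R^2 z) -> exists w (yRw & z = w))

This is a Sahlqvist (Geach-type) schema ◇^3□^1φ → □^2◇^0φ.
Minimal-valuation argument: fix x; take any y with xR^3y and any z with xR^2z. Set V(φ) to the set of worlds R-reachable from y in exactly 1 step. Then □^1φ holds at y, so the antecedent holds at x; validity forces ◇^0φ at z, giving a w with zR^0w and yR^1w.
First-order correspondent: forall x forall y forall z ((x R^3 y & x R^2 z) -> exists w (yRw & z = w)).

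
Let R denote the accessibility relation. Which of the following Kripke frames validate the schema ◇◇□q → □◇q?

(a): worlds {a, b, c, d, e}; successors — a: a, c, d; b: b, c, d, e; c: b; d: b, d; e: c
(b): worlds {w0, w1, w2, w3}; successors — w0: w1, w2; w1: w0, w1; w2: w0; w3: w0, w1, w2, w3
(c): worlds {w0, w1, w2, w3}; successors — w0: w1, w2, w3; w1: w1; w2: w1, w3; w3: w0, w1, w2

Frame correspondent (Sahlqvist): ∀x ∀y ∀z ((xR²y ∧ xRz) → ∃w (yRw ∧ zRw)) — i.e. a generalized confluence (Geach) condition.
(a): fails — aR²a, aRc but no w with aRw and cRw.
(b): fails — w0R²w0, w0Rw2 but no w with w0Rw and w2Rw.
(c): condition met.

(c)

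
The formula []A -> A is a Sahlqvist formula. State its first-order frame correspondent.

Suppose □A→A is valid. At any x set V(A)={w : Rxw}. Then □A holds at x, so A holds at x, i.e. Rxx.
Conversely, on a frame with reflexivity the schema holds at every world under every valuation.
So the correspondent is reflexivity.

Reflexivity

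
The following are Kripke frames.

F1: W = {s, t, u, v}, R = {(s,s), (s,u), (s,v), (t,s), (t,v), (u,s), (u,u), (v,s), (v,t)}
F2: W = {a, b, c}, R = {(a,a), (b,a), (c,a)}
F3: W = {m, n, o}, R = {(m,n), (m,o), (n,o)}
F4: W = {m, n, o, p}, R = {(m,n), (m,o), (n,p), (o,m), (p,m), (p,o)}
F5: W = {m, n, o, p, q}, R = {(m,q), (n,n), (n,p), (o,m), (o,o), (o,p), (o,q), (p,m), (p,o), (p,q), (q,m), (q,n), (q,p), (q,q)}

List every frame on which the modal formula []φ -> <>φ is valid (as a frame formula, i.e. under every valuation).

The schema corresponds to seriality: forall x exists y Rxy.
F1: condition met.
F2: condition met.
F3: fails — world o has no successor.
F4: condition met.
F5: condition met.
Valid on: F1, F2, F4, F5.

F1, F2, F4, F5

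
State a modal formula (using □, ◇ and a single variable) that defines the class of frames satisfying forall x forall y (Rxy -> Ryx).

The condition is symmetry. The B schema p → □◇p defines it.
Suppose p→□◇p is valid. Take Rxy and set V(p)={x}. Then p at x, so □◇p at x, so ◇p at y, so some z with Ryz has p; z=x, i.e. Ryx.

p → □◇p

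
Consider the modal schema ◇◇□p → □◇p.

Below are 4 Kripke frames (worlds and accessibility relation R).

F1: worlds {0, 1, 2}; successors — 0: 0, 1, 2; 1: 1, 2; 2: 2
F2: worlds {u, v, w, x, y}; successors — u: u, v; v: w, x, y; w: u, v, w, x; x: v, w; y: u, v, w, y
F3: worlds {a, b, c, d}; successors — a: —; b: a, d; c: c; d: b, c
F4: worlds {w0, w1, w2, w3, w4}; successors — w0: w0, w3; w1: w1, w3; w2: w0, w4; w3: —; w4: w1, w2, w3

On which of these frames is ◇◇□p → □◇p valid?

The schema corresponds to a generalized confluence (Geach) condition: ∀x ∀y ∀z ((xR²y ∧ xRz) → ∃w (yRw ∧ zRw)).
F1: holds.
F2: fails — uR²u, uRv but no t with uRt and vRt.
F3: fails — bR²b, bRa but no w with bRw and aRw.
F4: fails — w0R²w0, w0Rw3 but no w with w0Rw and w3Rw.
Valid on: F1.

F1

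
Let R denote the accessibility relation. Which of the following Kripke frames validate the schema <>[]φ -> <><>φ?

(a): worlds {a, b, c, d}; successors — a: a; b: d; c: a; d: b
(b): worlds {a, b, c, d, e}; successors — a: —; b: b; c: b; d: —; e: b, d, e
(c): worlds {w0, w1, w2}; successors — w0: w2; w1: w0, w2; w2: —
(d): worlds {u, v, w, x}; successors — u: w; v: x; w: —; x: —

Frame correspondent (Sahlqvist): forall x forall y (xRy -> exists w (yRw & x R^2 w)) — i.e. a generalized confluence (Geach) condition.
(a): satisfies the condition.
(b): fails — eRd but no w with dRw and eR²w.
(c): fails — w0Rw2 but no w with w2Rw and w0R²w.
(d): fails — uRw but no t with wRt and uR²t.
Valid on: (a).

(a)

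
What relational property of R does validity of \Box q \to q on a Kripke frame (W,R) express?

reflexivity

Suppose □q→q is valid. At any x set V(q)={w : Rxw}. Then □q holds at x, so q holds at x, i.e. Rxx.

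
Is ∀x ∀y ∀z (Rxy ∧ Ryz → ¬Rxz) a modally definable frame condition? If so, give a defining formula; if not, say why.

No

Modal frame validity is preserved under surjective bounded morphisms.
The 7-cycle (worlds 0,1,2,3,4,5,6 with 0→1→2→3→4→5→6→0) is intransitive. Mapping every world to a single reflexive point • is a surjective bounded morphism; the reflexive point is not intransitive (R••∧R•• but R••).
So no modal formula (or set of formulas) defines exactly the intransitive frames.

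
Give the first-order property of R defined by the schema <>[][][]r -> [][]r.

forall x forall y forall z ((xRy & x R^2 z) -> exists w (y R^3 w & z = w))

This is a Sahlqvist (Geach-type) schema ◇^1□^3r → □^2◇^0r.
Minimal-valuation argument: fix x; take any y with xR^1y and any z with xR^2z. Set V(r) to the set of worlds R-reachable from y in exactly 3 steps. Then □^3r holds at y, so the antecedent holds at x; validity forces ◇^0r at z, giving a w with zR^0w and yR^3w.
First-order correspondent: forall x forall y forall z ((xRy & x R^2 z) -> exists w (y R^3 w & z = w)).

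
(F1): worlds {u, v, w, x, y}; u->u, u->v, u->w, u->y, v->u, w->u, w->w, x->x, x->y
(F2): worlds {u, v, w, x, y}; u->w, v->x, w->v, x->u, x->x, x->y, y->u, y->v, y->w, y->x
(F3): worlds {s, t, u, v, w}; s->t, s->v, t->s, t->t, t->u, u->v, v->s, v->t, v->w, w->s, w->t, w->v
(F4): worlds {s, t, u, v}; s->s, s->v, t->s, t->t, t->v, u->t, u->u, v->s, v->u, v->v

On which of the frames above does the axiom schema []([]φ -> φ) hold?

(F4)

Frame correspondent (Sahlqvist): forall x forall y (Rxy -> Ryy) — i.e. shift-reflexivity.
(F1): fails — Ruv but not Rvv.
(F2): fails — Ruw but not Rww.
(F3): fails — Ruv but not Rvv.
(F4): ✓.
Valid on: (F4).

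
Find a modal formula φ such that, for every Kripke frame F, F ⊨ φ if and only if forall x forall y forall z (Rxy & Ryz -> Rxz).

□r → □□r

The condition is transitivity. The 4 schema □r → □□r defines it.
Suppose □r→□□r is valid. Take Rxy, Ryz and set V(r)={w : Rxw}. Then □r at x, so □□r at x, so □r at y, so r at z, i.e. Rxz.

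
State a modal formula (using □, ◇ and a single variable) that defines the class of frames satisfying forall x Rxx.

□q → q

A defining formula is □q → q (the T axiom).
Suppose □q→q is valid. At any x set V(q)={w : Rxw}. Then □q holds at x, so q holds at x, i.e. Rxx.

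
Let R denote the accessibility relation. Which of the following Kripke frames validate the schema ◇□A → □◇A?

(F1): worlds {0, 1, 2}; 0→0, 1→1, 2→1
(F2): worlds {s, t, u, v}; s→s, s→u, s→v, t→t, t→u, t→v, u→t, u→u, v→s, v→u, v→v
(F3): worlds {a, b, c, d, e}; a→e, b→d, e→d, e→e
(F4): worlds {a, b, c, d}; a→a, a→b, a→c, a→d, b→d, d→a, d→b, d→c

(F1), (F2)

The schema corresponds to convergence: ∀x ∀y ∀z (Rxy ∧ Rxz → ∃w (Ryw ∧ Rzw)).
(F1): holds.
(F2): holds.
(F3): fails — Rbd and Rbd but d and d have no common successor.
(F4): fails — Rab and Rac but b and c have no common successor.
Valid on: (F1), (F2).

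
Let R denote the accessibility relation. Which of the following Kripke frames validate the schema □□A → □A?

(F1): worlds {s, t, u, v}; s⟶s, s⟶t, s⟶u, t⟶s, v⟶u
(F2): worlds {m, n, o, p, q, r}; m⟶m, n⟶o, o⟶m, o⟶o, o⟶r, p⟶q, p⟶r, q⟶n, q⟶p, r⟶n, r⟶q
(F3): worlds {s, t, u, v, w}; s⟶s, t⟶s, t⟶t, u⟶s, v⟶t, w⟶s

Frame correspondent (Sahlqvist): ∀x ∀y (Rxy → ∃z (Rxz ∧ Rzy)) — i.e. density.
(F1): fails — Rvu but no z with Rvz and Rzu.
(F2): fails — Rpr but no z with Rpz and Rzr.
(F3): ✓.

(F3)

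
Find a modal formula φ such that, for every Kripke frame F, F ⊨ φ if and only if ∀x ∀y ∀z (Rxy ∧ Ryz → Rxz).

□q → □□q

A defining formula is □q → □□q (the 4 axiom).
Suppose □q→□□q is valid. Take Rxy, Ryz and set V(q)={w : Rxw}. Then □q at x, so □□q at x, so □q at y, so q at z, i.e. Rxz.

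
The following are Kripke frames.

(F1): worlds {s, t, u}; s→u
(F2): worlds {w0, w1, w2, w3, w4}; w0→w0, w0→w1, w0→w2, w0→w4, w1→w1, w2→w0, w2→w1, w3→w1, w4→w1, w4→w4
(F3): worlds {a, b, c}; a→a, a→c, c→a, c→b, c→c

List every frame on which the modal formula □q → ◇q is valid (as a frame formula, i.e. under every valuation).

(F2)

Frame correspondent (Sahlqvist): ∀x ∃y Rxy — i.e. seriality.
(F1): fails — world t has no successor.
(F2): ✓.
(F3): fails — world b has no successor.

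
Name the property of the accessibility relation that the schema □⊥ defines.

□⊥ is valid iff no world has any successor (otherwise □⊥ fails at any world with one).

emptiness of R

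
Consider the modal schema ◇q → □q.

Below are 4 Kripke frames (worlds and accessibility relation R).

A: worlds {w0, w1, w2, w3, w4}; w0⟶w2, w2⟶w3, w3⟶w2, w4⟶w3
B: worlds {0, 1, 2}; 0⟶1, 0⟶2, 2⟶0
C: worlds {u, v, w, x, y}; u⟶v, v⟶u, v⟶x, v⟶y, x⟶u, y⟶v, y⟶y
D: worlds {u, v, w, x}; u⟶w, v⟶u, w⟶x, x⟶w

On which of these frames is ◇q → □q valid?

This is the axiom for partial functionality; its first-order frame correspondent is ∀x ∀y ∀z (Rxy ∧ Rxz → y = z).
A: holds.
B: fails — 0 sees both 1 and 2.
C: fails — v sees both u and x.
D: holds.

A, D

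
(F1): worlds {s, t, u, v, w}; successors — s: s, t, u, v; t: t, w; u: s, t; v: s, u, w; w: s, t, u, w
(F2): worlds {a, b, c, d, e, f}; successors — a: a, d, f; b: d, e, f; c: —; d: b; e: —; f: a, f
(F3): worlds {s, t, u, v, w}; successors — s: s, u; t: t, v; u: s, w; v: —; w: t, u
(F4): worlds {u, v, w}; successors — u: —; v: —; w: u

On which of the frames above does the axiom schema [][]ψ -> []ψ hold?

(F1)

Frame correspondent (Sahlqvist): forall x forall y (Rxy -> exists z (Rxz & Rzy)) — i.e. density.
(F1): condition met.
(F2): fails — Rbe but no z with Rbz and Rze.
(F3): fails — Ruw but no z with Ruz and Rzw.
(F4): fails — Rwu but no z with Rwz and Rzu.
Valid on: (F1).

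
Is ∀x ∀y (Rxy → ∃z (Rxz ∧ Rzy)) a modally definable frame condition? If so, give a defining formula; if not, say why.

Yes — defined by □□q → □q

The condition is density. A defining modal formula is □□q → □q.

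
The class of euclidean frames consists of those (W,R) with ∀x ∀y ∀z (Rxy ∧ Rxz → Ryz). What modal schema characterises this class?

The condition is the Euclidean property. The 5 schema ◇ψ → □◇ψ defines it.
Suppose ◇ψ→□◇ψ is valid. Take Rxy, Rxz and set V(ψ)={y}. Then ◇ψ at x, so □◇ψ at x, so ◇ψ at z, so some w with Rzw has ψ; w=y, i.e. Rzy. By symmetry of the argument, Ryz.

◇ψ → □◇ψ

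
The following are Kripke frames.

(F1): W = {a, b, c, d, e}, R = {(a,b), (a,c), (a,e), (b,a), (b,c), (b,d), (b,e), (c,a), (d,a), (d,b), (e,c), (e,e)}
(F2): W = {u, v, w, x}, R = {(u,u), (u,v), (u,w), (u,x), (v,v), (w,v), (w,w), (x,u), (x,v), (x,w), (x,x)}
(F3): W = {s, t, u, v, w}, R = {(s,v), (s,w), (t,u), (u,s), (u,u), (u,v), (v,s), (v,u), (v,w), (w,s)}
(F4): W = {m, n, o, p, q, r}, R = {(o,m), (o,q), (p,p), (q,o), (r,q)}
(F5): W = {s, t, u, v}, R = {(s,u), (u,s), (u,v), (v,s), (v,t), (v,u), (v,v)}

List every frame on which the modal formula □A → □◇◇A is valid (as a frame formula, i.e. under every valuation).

(F1), (F2), (F3)

Frame correspondent (Sahlqvist): ∀x ∀z (xRz → ∃w (xRw ∧ zR²w)) — i.e. a generalized confluence (Geach) condition.
(F1): satisfies the condition.
(F2): satisfies the condition.
(F3): satisfies the condition.
(F4): fails — oRm but no w with oRw and mR²w.
(F5): fails — vRt but no w with vRw and tR²w.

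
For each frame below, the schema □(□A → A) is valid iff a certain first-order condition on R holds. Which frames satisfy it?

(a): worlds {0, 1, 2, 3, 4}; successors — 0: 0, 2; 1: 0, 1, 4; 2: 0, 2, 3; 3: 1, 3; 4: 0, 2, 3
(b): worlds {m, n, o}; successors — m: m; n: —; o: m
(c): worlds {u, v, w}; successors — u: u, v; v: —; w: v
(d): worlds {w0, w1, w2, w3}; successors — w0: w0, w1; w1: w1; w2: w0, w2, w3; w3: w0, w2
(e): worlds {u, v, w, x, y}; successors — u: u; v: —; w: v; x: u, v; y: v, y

Frame correspondent (Sahlqvist): ∀x ∀y (Rxy → Ryy) — i.e. shift-reflexivity.
(a): fails — R14 but not R44.
(b): holds.
(c): fails — Ruv but not Rvv.
(d): fails — Rw2w3 but not Rw3w3.
(e): fails — Ryv but not Rvv.

(b)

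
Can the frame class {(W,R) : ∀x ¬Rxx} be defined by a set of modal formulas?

Not definable by any modal formula

If a class were modally definable it would be closed under surjective bounded morphisms (Goldblatt–Thomason).
The 2-cycle (worlds s,t with s→t→s) is irreflexive, and the map sending every world to a single reflexive point • is a surjective bounded morphism (forth: every edge maps to (•,•); back: every world has a successor). So any modal formula valid on the 2-cycle is also valid on the reflexive point, which is not irreflexive.
So the class is not modally definable.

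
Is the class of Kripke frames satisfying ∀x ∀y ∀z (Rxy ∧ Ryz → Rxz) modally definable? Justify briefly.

This is a Sahlqvist condition; the 4 axiom □p → □□p defines it.
Suppose □p→□□p is valid. Take Rxy, Ryz and set V(p)={w : Rxw}. Then □p at x, so □□p at x, so □p at y, so p at z, i.e. Rxz.

Yes, by □p → □□p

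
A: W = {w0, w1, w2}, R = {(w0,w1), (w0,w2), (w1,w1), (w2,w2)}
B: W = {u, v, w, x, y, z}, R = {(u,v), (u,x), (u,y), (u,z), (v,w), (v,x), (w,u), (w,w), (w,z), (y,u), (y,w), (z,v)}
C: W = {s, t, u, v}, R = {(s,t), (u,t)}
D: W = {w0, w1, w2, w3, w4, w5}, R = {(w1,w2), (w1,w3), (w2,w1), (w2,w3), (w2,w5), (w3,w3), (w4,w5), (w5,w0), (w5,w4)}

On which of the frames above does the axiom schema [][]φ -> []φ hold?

A

Frame correspondent (Sahlqvist): forall x forall y (Rxy -> exists z (Rxz & Rzy)) — i.e. density.
A: holds.
B: fails — Ruz but no t with Rut and Rtz.
C: fails — Rut but no z with Ruz and Rzt.
D: fails — Rw1w2 but no z with Rw1z and Rzw2.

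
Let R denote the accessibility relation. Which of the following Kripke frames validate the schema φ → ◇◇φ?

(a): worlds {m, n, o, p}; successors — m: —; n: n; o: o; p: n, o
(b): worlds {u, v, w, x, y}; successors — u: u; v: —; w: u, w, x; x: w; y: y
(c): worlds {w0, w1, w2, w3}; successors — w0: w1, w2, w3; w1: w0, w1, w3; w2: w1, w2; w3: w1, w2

Frame correspondent (Sahlqvist): ∀x ∃w (x = w ∧ xR²w) — i.e. a generalized confluence (Geach) condition.
(a): fails — at m but no w with m=w and mR²w.
(b): fails — at v but no t with v=t and vR²t.
(c): condition met.

(c)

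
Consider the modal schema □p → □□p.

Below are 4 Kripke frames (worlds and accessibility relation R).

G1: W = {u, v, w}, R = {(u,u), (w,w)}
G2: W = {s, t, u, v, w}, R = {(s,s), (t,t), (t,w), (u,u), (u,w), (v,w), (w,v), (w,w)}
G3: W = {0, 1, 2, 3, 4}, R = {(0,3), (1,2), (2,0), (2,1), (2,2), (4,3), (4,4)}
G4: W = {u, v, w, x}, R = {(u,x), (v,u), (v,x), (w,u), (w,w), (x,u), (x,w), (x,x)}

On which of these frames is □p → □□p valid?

G1

The schema corresponds to transitivity: ∀x ∀y ∀z (Rxy ∧ Ryz → Rxz).
G1: satisfies the condition.
G2: fails — Ruw and Rwv but not Ruv.
G3: fails — R12 and R20 but not R10.
G4: fails — Rwu and Rux but not Rwx.
Valid on: G1.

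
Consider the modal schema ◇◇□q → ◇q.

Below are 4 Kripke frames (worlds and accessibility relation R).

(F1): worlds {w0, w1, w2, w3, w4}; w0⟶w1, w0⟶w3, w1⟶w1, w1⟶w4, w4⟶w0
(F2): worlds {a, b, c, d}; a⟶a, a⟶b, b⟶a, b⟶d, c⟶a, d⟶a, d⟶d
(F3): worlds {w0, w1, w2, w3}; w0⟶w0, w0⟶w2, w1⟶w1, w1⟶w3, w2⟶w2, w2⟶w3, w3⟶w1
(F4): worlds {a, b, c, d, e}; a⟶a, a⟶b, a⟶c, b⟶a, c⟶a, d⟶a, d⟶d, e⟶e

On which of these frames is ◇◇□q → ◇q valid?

(F2), (F4)

The schema corresponds to a generalized confluence (Geach) condition: ∀x ∀y (xR²y → ∃w (yRw ∧ xRw)).
(F1): fails — w0R²w4 but no w with w4Rw and w0Rw.
(F2): condition met.
(F3): fails — w0R²w3 but no w with w3Rw and w0Rw.
(F4): condition met.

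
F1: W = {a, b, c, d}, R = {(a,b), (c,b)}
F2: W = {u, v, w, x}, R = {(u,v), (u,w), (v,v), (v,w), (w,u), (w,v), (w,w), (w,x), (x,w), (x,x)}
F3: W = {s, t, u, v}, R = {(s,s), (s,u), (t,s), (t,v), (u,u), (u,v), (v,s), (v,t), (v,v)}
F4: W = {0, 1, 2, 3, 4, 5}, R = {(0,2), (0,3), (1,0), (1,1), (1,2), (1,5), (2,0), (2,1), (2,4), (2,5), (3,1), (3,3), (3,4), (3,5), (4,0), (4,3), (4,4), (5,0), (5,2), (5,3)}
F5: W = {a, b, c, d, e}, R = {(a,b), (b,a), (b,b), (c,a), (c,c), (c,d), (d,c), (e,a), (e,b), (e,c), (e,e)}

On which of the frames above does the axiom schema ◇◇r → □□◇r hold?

The schema corresponds to a generalized confluence (Geach) condition: ∀x ∀y ∀z ((xR²y ∧ xR²z) → ∃w (y = w ∧ zRw)).
F1: satisfies the condition.
F2: fails — uR²u, uR²u but no t with u=t and uRt.
F3: fails — sR²s, sR²u but no w with s=w and uRw.
F4: fails — 0R²0, 0R²0 but no w with 0=w and 0Rw.
F5: fails — aR²a, aR²a but no w with a=w and aRw.

F1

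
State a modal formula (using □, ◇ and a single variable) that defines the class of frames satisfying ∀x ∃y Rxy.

A defining formula is □r → ◇r (the D axiom).
Suppose □r→◇r is valid. At any x set V(r)=W. Then □r at x, so ◇r at x, so x has a successor.

□r → ◇r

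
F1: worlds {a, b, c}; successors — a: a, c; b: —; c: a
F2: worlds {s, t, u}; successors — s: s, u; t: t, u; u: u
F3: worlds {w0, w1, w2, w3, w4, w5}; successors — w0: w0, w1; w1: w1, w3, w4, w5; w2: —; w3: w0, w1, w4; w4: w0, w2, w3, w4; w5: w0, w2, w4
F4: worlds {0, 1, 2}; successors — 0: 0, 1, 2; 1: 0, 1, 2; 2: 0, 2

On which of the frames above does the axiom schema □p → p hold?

This is the axiom for reflexivity; its first-order frame correspondent is ∀x Rxx.
F1: fails — world b does not see itself.
F2: condition met.
F3: fails — world w2 does not see itself.
F4: condition met.
Valid on: F2, F4.

F2, F4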